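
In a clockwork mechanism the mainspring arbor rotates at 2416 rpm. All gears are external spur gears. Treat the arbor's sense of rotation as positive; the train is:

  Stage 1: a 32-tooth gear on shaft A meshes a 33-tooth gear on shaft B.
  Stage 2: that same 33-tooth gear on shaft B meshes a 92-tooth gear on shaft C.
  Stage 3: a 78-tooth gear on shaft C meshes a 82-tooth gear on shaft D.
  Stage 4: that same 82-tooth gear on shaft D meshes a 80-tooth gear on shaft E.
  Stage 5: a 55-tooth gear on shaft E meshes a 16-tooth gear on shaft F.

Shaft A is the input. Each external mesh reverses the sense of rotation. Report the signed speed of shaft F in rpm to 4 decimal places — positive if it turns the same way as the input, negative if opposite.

-2816.4783 rpm (opposite to input, |ω| = 2816.4783 rpm)

Stage 1 [32T→33T]: ω = 2416.0000×32/33 = 2342.7879 rpm, dir flips to −; running = −2342.7879
Stage 2 [33T→92T]: ω = 2342.7879×33/92 = 840.3478 rpm, dir flips to +; running = +840.3478
Stage 3 [78T→82T]: ω = 840.3478×78/82 = 799.3552 rpm, dir flips to −; running = −799.3552
Stage 4 [82T→80T]: ω = 799.3552×82/80 = 819.3391 rpm, dir flips to +; running = +819.3391
Stage 5 [55T→16T]: ω = 819.3391×55/16 = 2816.4783 rpm, dir flips to −; running = −2816.4783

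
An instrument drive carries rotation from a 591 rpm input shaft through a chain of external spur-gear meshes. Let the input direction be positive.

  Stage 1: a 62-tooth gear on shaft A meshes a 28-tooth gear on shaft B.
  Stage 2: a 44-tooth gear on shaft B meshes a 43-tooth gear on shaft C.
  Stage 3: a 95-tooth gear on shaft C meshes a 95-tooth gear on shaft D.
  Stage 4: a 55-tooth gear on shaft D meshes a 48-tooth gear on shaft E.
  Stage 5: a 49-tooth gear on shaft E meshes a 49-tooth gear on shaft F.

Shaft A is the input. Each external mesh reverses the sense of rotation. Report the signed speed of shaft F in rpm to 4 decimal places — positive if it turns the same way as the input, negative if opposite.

Stage 1 [62T→28T]: ω = 591.0000×62/28 = 1308.6429 rpm, dir flips to −; running = −1308.6429
Stage 2 [44T→43T]: ω = 1308.6429×44/43 = 1339.0764 rpm, dir flips to +; running = +1339.0764
Stage 3 [95T→95T]: ω = 1339.0764×95/95 = 1339.0764 rpm, dir flips to −; running = −1339.0764
Stage 4 [55T→48T]: ω = 1339.0764×55/48 = 1534.3584 rpm, dir flips to +; running = +1534.3584
Stage 5 [49T→49T]: ω = 1534.3584×49/49 = 1534.3584 rpm, dir flips to −; running = −1534.3584

-1534.3584 rpm (opposite to input, |ω| = 1534.3584 rpm)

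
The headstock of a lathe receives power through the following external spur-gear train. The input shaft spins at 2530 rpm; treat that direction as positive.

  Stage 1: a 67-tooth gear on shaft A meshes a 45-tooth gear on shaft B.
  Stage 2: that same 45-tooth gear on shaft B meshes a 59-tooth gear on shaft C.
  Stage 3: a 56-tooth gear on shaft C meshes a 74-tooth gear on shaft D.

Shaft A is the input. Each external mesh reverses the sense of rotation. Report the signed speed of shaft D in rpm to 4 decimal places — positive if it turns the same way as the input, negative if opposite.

-2174.2006 rpm (opposite to input, |ω| = 2174.2006 rpm)

Stage 1 [67T→45T]: ω = 2530.0000×67/45 = 3766.8889 rpm, dir flips to −; running = −3766.8889
Stage 2 [45T→59T]: ω = 3766.8889×45/59 = 2873.0508 rpm, dir flips to +; running = +2873.0508
Stage 3 [56T→74T]: ω = 2873.0508×56/74 = 2174.2006 rpm, dir flips to −; running = −2174.2006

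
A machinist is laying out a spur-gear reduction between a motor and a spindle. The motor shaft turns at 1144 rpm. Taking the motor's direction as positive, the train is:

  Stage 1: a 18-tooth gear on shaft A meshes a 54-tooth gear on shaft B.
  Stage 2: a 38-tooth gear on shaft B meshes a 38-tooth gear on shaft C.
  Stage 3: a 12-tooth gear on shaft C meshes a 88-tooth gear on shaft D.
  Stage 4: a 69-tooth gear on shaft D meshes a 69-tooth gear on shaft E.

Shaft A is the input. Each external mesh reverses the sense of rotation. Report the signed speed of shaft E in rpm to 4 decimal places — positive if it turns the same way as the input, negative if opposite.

Stage 1 [18T→54T]: ω = 1144.0000×18/54 = 381.3333 rpm, dir flips to −; running = −381.3333
Stage 2 [38T→38T]: ω = 381.3333×38/38 = 381.3333 rpm, dir flips to +; running = +381.3333
Stage 3 [12T→88T]: ω = 381.3333×12/88 = 52.0000 rpm, dir flips to −; running = −52.0000
Stage 4 [69T→69T]: ω = 52.0000×69/69 = 52.0000 rpm, dir flips to +; running = +52.0000

+52.0000 rpm (same as input, |ω| = 52.0000 rpm)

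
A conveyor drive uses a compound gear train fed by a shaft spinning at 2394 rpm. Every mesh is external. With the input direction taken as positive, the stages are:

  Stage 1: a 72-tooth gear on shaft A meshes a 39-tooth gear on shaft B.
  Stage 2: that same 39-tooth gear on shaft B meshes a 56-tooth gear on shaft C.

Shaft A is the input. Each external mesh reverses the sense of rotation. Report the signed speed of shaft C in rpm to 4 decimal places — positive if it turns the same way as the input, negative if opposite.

Stage 1 [72T→39T]: ω = 2394.0000×72/39 = 4419.6923 rpm, dir flips to −; running = −4419.6923
Stage 2 [39T→56T]: ω = 4419.6923×39/56 = 3078.0000 rpm, dir flips to +; running = +3078.0000

+3078.0000 rpm (same as input, |ω| = 3078.0000 rpm)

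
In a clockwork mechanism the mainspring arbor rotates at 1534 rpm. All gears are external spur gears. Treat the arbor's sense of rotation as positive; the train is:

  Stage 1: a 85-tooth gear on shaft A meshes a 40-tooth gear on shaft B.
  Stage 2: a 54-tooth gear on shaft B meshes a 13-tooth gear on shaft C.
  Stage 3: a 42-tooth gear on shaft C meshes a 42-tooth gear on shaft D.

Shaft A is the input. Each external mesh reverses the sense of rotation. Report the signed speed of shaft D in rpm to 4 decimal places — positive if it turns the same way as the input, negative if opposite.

Stage 1 [85T→40T]: ω = 1534.0000×85/40 = 3259.7500 rpm, dir flips to −; running = −3259.7500
Stage 2 [54T→13T]: ω = 3259.7500×54/13 = 13540.5000 rpm, dir flips to +; running = +13540.5000
Stage 3 [42T→42T]: ω = 13540.5000×42/42 = 13540.5000 rpm, dir flips to −; running = −13540.5000

-13540.5000 rpm (opposite to input, |ω| = 13540.5000 rpm)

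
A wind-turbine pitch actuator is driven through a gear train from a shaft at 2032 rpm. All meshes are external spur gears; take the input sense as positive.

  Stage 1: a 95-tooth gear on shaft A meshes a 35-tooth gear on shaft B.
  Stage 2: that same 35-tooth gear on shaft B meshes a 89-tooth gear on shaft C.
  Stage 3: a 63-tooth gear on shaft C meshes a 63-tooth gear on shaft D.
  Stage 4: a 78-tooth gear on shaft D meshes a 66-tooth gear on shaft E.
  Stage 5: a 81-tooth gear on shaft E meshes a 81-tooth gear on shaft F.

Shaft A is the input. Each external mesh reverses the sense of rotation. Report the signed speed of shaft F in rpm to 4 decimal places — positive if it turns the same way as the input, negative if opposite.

-2563.3504 rpm (opposite to input, |ω| = 2563.3504 rpm)

Stage 1 [95T→35T]: ω = 2032.0000×95/35 = 5515.4286 rpm, dir flips to −; running = −5515.4286
Stage 2 [35T→89T]: ω = 5515.4286×35/89 = 2168.9888 rpm, dir flips to +; running = +2168.9888
Stage 3 [63T→63T]: ω = 2168.9888×63/63 = 2168.9888 rpm, dir flips to −; running = −2168.9888
Stage 4 [78T→66T]: ω = 2168.9888×78/66 = 2563.3504 rpm, dir flips to +; running = +2563.3504
Stage 5 [81T→81T]: ω = 2563.3504×81/81 = 2563.3504 rpm, dir flips to −; running = −2563.3504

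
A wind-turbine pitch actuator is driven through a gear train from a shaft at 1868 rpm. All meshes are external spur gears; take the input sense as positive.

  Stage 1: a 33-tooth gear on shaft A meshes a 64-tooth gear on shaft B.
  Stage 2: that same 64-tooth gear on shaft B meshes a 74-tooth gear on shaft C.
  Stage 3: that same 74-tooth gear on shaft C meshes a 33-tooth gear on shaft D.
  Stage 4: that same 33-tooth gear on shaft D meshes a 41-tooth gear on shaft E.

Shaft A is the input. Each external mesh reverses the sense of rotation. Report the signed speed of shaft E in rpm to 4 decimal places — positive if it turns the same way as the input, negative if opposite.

+1503.5122 rpm (same as input, |ω| = 1503.5122 rpm)

Stage 1 [33T→64T]: ω = 1868.0000×33/64 = 963.1875 rpm, dir flips to −; running = −963.1875
Stage 2 [64T→74T]: ω = 963.1875×64/74 = 833.0270 rpm, dir flips to +; running = +833.0270
Stage 3 [74T→33T]: ω = 833.0270×74/33 = 1868.0000 rpm, dir flips to −; running = −1868.0000
Stage 4 [33T→41T]: ω = 1868.0000×33/41 = 1503.5122 rpm, dir flips to +; running = +1503.5122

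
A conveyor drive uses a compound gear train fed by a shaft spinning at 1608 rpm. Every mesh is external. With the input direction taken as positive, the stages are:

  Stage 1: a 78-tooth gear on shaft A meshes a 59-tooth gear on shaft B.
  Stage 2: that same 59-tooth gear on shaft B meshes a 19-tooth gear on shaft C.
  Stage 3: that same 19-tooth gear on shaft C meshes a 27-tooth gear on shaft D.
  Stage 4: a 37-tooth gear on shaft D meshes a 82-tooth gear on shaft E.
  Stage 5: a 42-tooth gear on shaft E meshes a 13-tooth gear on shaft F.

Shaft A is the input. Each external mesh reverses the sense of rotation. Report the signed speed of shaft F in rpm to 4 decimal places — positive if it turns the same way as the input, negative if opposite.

Stage 1 [78T→59T]: ω = 1608.0000×78/59 = 2125.8305 rpm, dir flips to −; running = −2125.8305
Stage 2 [59T→19T]: ω = 2125.8305×59/19 = 6601.2632 rpm, dir flips to +; running = +6601.2632
Stage 3 [19T→27T]: ω = 6601.2632×19/27 = 4645.3333 rpm, dir flips to −; running = −4645.3333
Stage 4 [37T→82T]: ω = 4645.3333×37/82 = 2096.0650 rpm, dir flips to +; running = +2096.0650
Stage 5 [42T→13T]: ω = 2096.0650×42/13 = 6771.9024 rpm, dir flips to −; running = −6771.9024

-6771.9024 rpm (opposite to input, |ω| = 6771.9024 rpm)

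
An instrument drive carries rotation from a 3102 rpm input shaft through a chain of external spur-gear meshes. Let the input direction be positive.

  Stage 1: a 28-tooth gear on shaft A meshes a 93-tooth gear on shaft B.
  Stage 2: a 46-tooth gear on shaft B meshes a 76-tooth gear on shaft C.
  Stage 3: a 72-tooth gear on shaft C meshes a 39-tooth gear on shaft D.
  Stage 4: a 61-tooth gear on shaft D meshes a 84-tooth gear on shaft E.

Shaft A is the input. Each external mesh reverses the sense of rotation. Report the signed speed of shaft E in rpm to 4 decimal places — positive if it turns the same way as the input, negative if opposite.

+757.8435 rpm (same as input, |ω| = 757.8435 rpm)

Stage 1 [28T→93T]: ω = 3102.0000×28/93 = 933.9355 rpm, dir flips to −; running = −933.9355
Stage 2 [46T→76T]: ω = 933.9355×46/76 = 565.2767 rpm, dir flips to +; running = +565.2767
Stage 3 [72T→39T]: ω = 565.2767×72/39 = 1043.5878 rpm, dir flips to −; running = −1043.5878
Stage 4 [61T→84T]: ω = 1043.5878×61/84 = 757.8435 rpm, dir flips to +; running = +757.8435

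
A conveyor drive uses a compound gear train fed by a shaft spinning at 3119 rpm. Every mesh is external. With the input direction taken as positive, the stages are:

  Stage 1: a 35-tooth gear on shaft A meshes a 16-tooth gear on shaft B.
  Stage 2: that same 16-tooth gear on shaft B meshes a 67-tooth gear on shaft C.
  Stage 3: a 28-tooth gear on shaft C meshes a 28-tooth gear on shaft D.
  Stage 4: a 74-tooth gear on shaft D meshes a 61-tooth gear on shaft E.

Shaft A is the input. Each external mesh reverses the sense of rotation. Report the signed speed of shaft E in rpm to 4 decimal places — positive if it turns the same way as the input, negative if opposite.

+1976.5623 rpm (same as input, |ω| = 1976.5623 rpm)

Stage 1 [35T→16T]: ω = 3119.0000×35/16 = 6822.8125 rpm, dir flips to −; running = −6822.8125
Stage 2 [16T→67T]: ω = 6822.8125×16/67 = 1629.3284 rpm, dir flips to +; running = +1629.3284
Stage 3 [28T→28T]: ω = 1629.3284×28/28 = 1629.3284 rpm, dir flips to −; running = −1629.3284
Stage 4 [74T→61T]: ω = 1629.3284×74/61 = 1976.5623 rpm, dir flips to +; running = +1976.5623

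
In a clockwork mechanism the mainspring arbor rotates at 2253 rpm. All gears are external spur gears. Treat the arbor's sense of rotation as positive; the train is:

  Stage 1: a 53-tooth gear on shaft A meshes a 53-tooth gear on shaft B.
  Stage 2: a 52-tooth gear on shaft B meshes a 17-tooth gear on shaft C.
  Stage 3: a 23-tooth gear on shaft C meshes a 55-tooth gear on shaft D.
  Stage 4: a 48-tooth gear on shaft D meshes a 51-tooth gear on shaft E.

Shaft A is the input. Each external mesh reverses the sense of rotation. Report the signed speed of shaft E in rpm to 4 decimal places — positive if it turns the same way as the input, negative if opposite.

Stage 1 [53T→53T]: ω = 2253.0000×53/53 = 2253.0000 rpm, dir flips to −; running = −2253.0000
Stage 2 [52T→17T]: ω = 2253.0000×52/17 = 6891.5294 rpm, dir flips to +; running = +6891.5294
Stage 3 [23T→55T]: ω = 6891.5294×23/55 = 2881.9123 rpm, dir flips to −; running = −2881.9123
Stage 4 [48T→51T]: ω = 2881.9123×48/51 = 2712.3880 rpm, dir flips to +; running = +2712.3880

+2712.3880 rpm (same as input, |ω| = 2712.3880 rpm)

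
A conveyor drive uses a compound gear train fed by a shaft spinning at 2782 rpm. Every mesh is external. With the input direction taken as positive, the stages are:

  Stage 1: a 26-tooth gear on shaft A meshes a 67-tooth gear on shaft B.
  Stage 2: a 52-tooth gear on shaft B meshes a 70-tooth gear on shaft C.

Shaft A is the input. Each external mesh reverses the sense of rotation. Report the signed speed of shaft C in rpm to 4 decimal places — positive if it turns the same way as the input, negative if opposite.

Stage 1 [26T→67T]: ω = 2782.0000×26/67 = 1079.5821 rpm, dir flips to −; running = −1079.5821
Stage 2 [52T→70T]: ω = 1079.5821×52/70 = 801.9753 rpm, dir flips to +; running = +801.9753

+801.9753 rpm (same as input, |ω| = 801.9753 rpm)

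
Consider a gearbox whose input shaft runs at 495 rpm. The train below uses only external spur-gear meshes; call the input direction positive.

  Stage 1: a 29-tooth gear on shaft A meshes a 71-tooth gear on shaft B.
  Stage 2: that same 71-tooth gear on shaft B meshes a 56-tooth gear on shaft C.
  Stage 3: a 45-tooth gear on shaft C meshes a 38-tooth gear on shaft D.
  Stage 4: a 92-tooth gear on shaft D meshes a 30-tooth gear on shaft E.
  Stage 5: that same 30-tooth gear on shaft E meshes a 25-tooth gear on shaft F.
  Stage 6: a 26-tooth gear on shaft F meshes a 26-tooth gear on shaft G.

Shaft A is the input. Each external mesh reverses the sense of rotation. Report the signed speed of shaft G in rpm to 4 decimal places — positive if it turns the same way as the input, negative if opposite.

+1117.0996 rpm (same as input, |ω| = 1117.0996 rpm)

Stage 1 [29T→71T]: ω = 495.0000×29/71 = 202.1831 rpm, dir flips to −; running = −202.1831
Stage 2 [71T→56T]: ω = 202.1831×71/56 = 256.3393 rpm, dir flips to +; running = +256.3393
Stage 3 [45T→38T]: ω = 256.3393×45/38 = 303.5597 rpm, dir flips to −; running = −303.5597
Stage 4 [92T→30T]: ω = 303.5597×92/30 = 930.9164 rpm, dir flips to +; running = +930.9164
Stage 5 [30T→25T]: ω = 930.9164×30/25 = 1117.0996 rpm, dir flips to −; running = −1117.0996
Stage 6 [26T→26T]: ω = 1117.0996×26/26 = 1117.0996 rpm, dir flips to +; running = +1117.0996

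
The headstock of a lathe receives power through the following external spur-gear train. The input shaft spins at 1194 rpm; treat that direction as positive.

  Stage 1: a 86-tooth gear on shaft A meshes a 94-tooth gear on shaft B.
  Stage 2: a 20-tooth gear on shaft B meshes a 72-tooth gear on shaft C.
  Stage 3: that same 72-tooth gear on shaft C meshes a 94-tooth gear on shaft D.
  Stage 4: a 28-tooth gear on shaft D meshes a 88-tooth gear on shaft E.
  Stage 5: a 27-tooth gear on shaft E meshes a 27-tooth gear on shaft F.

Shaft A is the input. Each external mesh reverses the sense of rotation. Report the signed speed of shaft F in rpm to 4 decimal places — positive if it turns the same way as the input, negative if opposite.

-73.9524 rpm (opposite to input, |ω| = 73.9524 rpm)

Stage 1 [86T→94T]: ω = 1194.0000×86/94 = 1092.3830 rpm, dir flips to −; running = −1092.3830
Stage 2 [20T→72T]: ω = 1092.3830×20/72 = 303.4397 rpm, dir flips to +; running = +303.4397
Stage 3 [72T→94T]: ω = 303.4397×72/94 = 232.4219 rpm, dir flips to −; running = −232.4219
Stage 4 [28T→88T]: ω = 232.4219×28/88 = 73.9524 rpm, dir flips to +; running = +73.9524
Stage 5 [27T→27T]: ω = 73.9524×27/27 = 73.9524 rpm, dir flips to −; running = −73.9524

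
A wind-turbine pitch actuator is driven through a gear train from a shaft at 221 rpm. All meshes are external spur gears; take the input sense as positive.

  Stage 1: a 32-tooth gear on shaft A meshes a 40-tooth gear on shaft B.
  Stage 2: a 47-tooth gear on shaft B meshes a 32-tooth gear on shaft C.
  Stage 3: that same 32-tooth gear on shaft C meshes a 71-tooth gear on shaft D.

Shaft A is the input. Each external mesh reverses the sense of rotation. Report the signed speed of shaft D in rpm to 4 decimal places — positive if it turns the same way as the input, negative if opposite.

Stage 1 [32T→40T]: ω = 221.0000×32/40 = 176.8000 rpm, dir flips to −; running = −176.8000
Stage 2 [47T→32T]: ω = 176.8000×47/32 = 259.6750 rpm, dir flips to +; running = +259.6750
Stage 3 [32T→71T]: ω = 259.6750×32/71 = 117.0366 rpm, dir flips to −; running = −117.0366

-117.0366 rpm (opposite to input, |ω| = 117.0366 rpm)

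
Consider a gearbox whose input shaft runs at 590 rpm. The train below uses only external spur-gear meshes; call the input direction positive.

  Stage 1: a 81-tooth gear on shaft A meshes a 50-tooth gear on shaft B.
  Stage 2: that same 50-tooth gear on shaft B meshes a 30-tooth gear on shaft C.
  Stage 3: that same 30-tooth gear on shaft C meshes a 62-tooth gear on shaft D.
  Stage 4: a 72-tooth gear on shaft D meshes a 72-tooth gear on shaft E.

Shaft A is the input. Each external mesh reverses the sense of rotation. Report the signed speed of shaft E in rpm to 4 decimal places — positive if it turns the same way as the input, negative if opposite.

Stage 1 [81T→50T]: ω = 590.0000×81/50 = 955.8000 rpm, dir flips to −; running = −955.8000
Stage 2 [50T→30T]: ω = 955.8000×50/30 = 1593.0000 rpm, dir flips to +; running = +1593.0000
Stage 3 [30T→62T]: ω = 1593.0000×30/62 = 770.8065 rpm, dir flips to −; running = −770.8065
Stage 4 [72T→72T]: ω = 770.8065×72/72 = 770.8065 rpm, dir flips to +; running = +770.8065

+770.8065 rpm (same as input, |ω| = 770.8065 rpm)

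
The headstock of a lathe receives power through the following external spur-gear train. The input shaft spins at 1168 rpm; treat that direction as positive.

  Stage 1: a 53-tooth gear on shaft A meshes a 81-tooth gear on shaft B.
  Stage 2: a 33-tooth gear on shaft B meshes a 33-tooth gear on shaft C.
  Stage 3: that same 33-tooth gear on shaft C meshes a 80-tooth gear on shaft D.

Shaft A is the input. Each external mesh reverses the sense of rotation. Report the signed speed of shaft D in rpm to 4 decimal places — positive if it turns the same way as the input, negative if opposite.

-315.2519 rpm (opposite to input, |ω| = 315.2519 rpm)

Stage 1 [53T→81T]: ω = 1168.0000×53/81 = 764.2469 rpm, dir flips to −; running = −764.2469
Stage 2 [33T→33T]: ω = 764.2469×33/33 = 764.2469 rpm, dir flips to +; running = +764.2469
Stage 3 [33T→80T]: ω = 764.2469×33/80 = 315.2519 rpm, dir flips to −; running = −315.2519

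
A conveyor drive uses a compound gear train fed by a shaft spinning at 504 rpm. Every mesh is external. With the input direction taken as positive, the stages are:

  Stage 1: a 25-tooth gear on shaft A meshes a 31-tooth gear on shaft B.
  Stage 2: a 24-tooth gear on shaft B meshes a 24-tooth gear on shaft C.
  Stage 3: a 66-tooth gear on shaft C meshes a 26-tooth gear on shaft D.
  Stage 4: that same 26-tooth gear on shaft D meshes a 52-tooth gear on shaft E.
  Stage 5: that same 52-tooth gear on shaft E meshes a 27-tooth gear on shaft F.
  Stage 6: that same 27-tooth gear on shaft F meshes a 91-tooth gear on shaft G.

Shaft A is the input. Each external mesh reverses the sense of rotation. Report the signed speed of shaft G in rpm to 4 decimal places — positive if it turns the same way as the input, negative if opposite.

+294.7891 rpm (same as input, |ω| = 294.7891 rpm)

Stage 1 [25T→31T]: ω = 504.0000×25/31 = 406.4516 rpm, dir flips to −; running = −406.4516
Stage 2 [24T→24T]: ω = 406.4516×24/24 = 406.4516 rpm, dir flips to +; running = +406.4516
Stage 3 [66T→26T]: ω = 406.4516×66/26 = 1031.7618 rpm, dir flips to −; running = −1031.7618
Stage 4 [26T→52T]: ω = 1031.7618×26/52 = 515.8809 rpm, dir flips to +; running = +515.8809
Stage 5 [52T→27T]: ω = 515.8809×52/27 = 993.5484 rpm, dir flips to −; running = −993.5484
Stage 6 [27T→91T]: ω = 993.5484×27/91 = 294.7891 rpm, dir flips to +; running = +294.7891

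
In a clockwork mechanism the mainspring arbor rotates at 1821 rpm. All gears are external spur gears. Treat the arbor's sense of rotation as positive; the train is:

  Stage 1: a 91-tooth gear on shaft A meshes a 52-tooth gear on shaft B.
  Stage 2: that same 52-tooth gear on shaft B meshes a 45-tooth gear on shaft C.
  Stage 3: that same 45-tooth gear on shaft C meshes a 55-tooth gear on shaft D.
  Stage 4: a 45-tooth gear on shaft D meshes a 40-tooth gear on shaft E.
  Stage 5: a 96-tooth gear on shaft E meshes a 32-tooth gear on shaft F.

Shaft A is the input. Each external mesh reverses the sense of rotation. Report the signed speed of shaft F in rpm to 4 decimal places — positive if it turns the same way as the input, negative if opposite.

-10168.6295 rpm (opposite to input, |ω| = 10168.6295 rpm)

Stage 1 [91T→52T]: ω = 1821.0000×91/52 = 3186.7500 rpm, dir flips to −; running = −3186.7500
Stage 2 [52T→45T]: ω = 3186.7500×52/45 = 3682.4667 rpm, dir flips to +; running = +3682.4667
Stage 3 [45T→55T]: ω = 3682.4667×45/55 = 3012.9273 rpm, dir flips to −; running = −3012.9273
Stage 4 [45T→40T]: ω = 3012.9273×45/40 = 3389.5432 rpm, dir flips to +; running = +3389.5432
Stage 5 [96T→32T]: ω = 3389.5432×96/32 = 10168.6295 rpm, dir flips to −; running = −10168.6295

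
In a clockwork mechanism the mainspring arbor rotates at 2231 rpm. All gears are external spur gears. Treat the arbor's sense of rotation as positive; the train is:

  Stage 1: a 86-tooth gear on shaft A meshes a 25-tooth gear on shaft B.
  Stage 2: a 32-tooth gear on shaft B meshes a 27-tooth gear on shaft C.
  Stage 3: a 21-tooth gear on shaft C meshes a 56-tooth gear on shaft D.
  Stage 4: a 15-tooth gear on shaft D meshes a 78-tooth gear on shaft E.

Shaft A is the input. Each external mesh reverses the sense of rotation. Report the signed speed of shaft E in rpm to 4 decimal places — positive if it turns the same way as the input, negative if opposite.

Stage 1 [86T→25T]: ω = 2231.0000×86/25 = 7674.6400 rpm, dir flips to −; running = −7674.6400
Stage 2 [32T→27T]: ω = 7674.6400×32/27 = 9095.8696 rpm, dir flips to +; running = +9095.8696
Stage 3 [21T→56T]: ω = 9095.8696×21/56 = 3410.9511 rpm, dir flips to −; running = −3410.9511
Stage 4 [15T→78T]: ω = 3410.9511×15/78 = 655.9521 rpm, dir flips to +; running = +655.9521

+655.9521 rpm (same as input, |ω| = 655.9521 rpm)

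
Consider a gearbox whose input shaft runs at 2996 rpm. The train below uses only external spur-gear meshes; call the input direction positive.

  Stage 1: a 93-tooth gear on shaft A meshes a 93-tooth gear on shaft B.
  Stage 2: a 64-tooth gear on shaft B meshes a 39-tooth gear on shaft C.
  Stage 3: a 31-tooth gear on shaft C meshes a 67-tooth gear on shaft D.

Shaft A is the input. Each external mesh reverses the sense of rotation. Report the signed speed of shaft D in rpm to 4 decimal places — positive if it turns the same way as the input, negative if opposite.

-2274.8044 rpm (opposite to input, |ω| = 2274.8044 rpm)

Stage 1 [93T→93T]: ω = 2996.0000×93/93 = 2996.0000 rpm, dir flips to −; running = −2996.0000
Stage 2 [64T→39T]: ω = 2996.0000×64/39 = 4916.5128 rpm, dir flips to +; running = +4916.5128
Stage 3 [31T→67T]: ω = 4916.5128×31/67 = 2274.8044 rpm, dir flips to −; running = −2274.8044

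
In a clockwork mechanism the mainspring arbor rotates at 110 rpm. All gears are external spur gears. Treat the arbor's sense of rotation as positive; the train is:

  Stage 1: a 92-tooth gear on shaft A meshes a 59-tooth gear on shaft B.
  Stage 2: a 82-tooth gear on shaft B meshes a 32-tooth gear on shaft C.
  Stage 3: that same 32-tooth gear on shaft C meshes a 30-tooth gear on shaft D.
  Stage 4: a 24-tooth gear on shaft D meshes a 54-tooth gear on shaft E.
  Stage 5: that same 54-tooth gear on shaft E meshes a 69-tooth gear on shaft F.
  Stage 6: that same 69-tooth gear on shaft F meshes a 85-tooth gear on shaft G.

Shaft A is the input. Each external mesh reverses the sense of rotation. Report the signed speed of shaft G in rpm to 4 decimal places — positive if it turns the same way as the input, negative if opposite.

Stage 1 [92T→59T]: ω = 110.0000×92/59 = 171.5254 rpm, dir flips to −; running = −171.5254
Stage 2 [82T→32T]: ω = 171.5254×82/32 = 439.5339 rpm, dir flips to +; running = +439.5339
Stage 3 [32T→30T]: ω = 439.5339×32/30 = 468.8362 rpm, dir flips to −; running = −468.8362
Stage 4 [24T→54T]: ω = 468.8362×24/54 = 208.3716 rpm, dir flips to +; running = +208.3716
Stage 5 [54T→69T]: ω = 208.3716×54/69 = 163.0734 rpm, dir flips to −; running = −163.0734
Stage 6 [69T→85T]: ω = 163.0734×69/85 = 132.3773 rpm, dir flips to +; running = +132.3773

+132.3773 rpm (same as input, |ω| = 132.3773 rpm)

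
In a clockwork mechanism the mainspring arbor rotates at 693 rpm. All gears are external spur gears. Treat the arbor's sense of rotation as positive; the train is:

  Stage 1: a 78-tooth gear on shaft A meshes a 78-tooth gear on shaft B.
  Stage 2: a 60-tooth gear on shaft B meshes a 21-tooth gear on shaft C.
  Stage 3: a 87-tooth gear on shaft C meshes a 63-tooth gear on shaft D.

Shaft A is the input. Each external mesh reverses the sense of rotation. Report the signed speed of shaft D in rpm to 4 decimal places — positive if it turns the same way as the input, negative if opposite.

Stage 1 [78T→78T]: ω = 693.0000×78/78 = 693.0000 rpm, dir flips to −; running = −693.0000
Stage 2 [60T→21T]: ω = 693.0000×60/21 = 1980.0000 rpm, dir flips to +; running = +1980.0000
Stage 3 [87T→63T]: ω = 1980.0000×87/63 = 2734.2857 rpm, dir flips to −; running = −2734.2857

-2734.2857 rpm (opposite to input, |ω| = 2734.2857 rpm)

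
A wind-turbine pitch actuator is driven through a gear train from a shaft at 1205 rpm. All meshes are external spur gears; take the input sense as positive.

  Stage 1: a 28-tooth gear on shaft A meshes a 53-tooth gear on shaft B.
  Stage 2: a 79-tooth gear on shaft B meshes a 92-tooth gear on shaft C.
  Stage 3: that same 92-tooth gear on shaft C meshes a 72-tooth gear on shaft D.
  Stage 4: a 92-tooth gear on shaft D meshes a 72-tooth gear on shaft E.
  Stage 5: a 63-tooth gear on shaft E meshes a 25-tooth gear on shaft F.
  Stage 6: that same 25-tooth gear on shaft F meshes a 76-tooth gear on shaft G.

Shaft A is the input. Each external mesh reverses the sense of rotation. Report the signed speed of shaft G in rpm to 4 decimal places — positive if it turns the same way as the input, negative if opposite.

Stage 1 [28T→53T]: ω = 1205.0000×28/53 = 636.6038 rpm, dir flips to −; running = −636.6038
Stage 2 [79T→92T]: ω = 636.6038×79/92 = 546.6489 rpm, dir flips to +; running = +546.6489
Stage 3 [92T→72T]: ω = 546.6489×92/72 = 698.4958 rpm, dir flips to −; running = −698.4958
Stage 4 [92T→72T]: ω = 698.4958×92/72 = 892.5224 rpm, dir flips to +; running = +892.5224
Stage 5 [63T→25T]: ω = 892.5224×63/25 = 2249.1565 rpm, dir flips to −; running = −2249.1565
Stage 6 [25T→76T]: ω = 2249.1565×25/76 = 739.8541 rpm, dir flips to +; running = +739.8541

+739.8541 rpm (same as input, |ω| = 739.8541 rpm)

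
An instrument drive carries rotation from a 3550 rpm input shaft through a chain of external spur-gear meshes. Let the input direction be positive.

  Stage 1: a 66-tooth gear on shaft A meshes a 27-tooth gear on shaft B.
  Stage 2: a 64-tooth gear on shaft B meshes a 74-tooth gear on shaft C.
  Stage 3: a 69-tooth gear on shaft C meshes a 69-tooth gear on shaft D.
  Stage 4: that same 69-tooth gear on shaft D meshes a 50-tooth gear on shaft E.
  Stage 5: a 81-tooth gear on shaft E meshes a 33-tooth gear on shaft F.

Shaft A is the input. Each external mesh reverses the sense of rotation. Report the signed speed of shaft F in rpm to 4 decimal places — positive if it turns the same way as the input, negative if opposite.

-25421.8378 rpm (opposite to input, |ω| = 25421.8378 rpm)

Stage 1 [66T→27T]: ω = 3550.0000×66/27 = 8677.7778 rpm, dir flips to −; running = −8677.7778
Stage 2 [64T→74T]: ω = 8677.7778×64/74 = 7505.1051 rpm, dir flips to +; running = +7505.1051
Stage 3 [69T→69T]: ω = 7505.1051×69/69 = 7505.1051 rpm, dir flips to −; running = −7505.1051
Stage 4 [69T→50T]: ω = 7505.1051×69/50 = 10357.0450 rpm, dir flips to +; running = +10357.0450
Stage 5 [81T→33T]: ω = 10357.0450×81/33 = 25421.8378 rpm, dir flips to −; running = −25421.8378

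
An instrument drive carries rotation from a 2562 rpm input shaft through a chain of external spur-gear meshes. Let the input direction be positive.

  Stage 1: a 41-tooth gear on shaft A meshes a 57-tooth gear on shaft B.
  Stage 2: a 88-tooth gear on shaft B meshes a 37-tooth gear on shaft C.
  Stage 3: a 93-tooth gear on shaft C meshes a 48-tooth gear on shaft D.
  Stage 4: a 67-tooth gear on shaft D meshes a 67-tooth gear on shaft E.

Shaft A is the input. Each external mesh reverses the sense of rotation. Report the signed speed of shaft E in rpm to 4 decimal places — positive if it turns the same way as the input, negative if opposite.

Stage 1 [41T→57T]: ω = 2562.0000×41/57 = 1842.8421 rpm, dir flips to −; running = −1842.8421
Stage 2 [88T→37T]: ω = 1842.8421×88/37 = 4382.9758 rpm, dir flips to +; running = +4382.9758
Stage 3 [93T→48T]: ω = 4382.9758×93/48 = 8492.0156 rpm, dir flips to −; running = −8492.0156
Stage 4 [67T→67T]: ω = 8492.0156×67/67 = 8492.0156 rpm, dir flips to +; running = +8492.0156

+8492.0156 rpm (same as input, |ω| = 8492.0156 rpm)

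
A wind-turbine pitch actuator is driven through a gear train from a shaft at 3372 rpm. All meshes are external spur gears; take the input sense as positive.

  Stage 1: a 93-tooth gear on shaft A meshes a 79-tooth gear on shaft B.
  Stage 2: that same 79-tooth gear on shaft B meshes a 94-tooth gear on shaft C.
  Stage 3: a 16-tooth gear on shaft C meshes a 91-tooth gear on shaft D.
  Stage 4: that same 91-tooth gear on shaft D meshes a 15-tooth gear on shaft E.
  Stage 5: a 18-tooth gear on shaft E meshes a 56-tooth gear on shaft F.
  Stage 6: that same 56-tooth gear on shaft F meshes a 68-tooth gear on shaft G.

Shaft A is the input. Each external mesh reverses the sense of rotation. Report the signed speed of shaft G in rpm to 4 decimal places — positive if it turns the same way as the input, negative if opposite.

Stage 1 [93T→79T]: ω = 3372.0000×93/79 = 3969.5696 rpm, dir flips to −; running = −3969.5696
Stage 2 [79T→94T]: ω = 3969.5696×79/94 = 3336.1277 rpm, dir flips to +; running = +3336.1277
Stage 3 [16T→91T]: ω = 3336.1277×16/91 = 586.5719 rpm, dir flips to −; running = −586.5719
Stage 4 [91T→15T]: ω = 586.5719×91/15 = 3558.5362 rpm, dir flips to +; running = +3558.5362
Stage 5 [18T→56T]: ω = 3558.5362×18/56 = 1143.8152 rpm, dir flips to −; running = −1143.8152
Stage 6 [56T→68T]: ω = 1143.8152×56/68 = 941.9655 rpm, dir flips to +; running = +941.9655

+941.9655 rpm (same as input, |ω| = 941.9655 rpm)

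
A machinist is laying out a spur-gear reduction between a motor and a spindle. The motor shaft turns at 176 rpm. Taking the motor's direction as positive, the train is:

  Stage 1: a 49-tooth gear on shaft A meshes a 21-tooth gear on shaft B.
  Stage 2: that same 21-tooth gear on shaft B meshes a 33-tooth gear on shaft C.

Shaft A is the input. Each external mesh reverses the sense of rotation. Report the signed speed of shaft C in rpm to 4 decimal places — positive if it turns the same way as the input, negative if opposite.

+261.3333 rpm (same as input, |ω| = 261.3333 rpm)

Stage 1 [49T→21T]: ω = 176.0000×49/21 = 410.6667 rpm, dir flips to −; running = −410.6667
Stage 2 [21T→33T]: ω = 410.6667×21/33 = 261.3333 rpm, dir flips to +; running = +261.3333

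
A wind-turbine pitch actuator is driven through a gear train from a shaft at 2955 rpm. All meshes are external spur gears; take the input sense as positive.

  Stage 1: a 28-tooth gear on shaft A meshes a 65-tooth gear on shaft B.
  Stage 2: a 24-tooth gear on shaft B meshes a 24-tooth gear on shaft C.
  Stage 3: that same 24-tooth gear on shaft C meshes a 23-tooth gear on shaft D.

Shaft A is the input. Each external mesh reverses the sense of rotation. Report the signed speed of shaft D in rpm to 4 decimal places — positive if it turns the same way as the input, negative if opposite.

Stage 1 [28T→65T]: ω = 2955.0000×28/65 = 1272.9231 rpm, dir flips to −; running = −1272.9231
Stage 2 [24T→24T]: ω = 1272.9231×24/24 = 1272.9231 rpm, dir flips to +; running = +1272.9231
Stage 3 [24T→23T]: ω = 1272.9231×24/23 = 1328.2676 rpm, dir flips to −; running = −1328.2676

-1328.2676 rpm (opposite to input, |ω| = 1328.2676 rpm)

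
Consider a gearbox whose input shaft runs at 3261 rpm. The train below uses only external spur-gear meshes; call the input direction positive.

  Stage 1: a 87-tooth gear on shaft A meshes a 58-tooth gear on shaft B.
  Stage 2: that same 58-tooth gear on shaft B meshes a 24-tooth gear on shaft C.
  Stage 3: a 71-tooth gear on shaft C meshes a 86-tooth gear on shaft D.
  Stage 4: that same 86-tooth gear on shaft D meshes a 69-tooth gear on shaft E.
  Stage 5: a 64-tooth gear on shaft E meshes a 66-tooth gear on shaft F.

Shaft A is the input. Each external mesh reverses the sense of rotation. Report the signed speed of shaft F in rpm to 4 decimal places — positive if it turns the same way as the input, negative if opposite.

Stage 1 [87T→58T]: ω = 3261.0000×87/58 = 4891.5000 rpm, dir flips to −; running = −4891.5000
Stage 2 [58T→24T]: ω = 4891.5000×58/24 = 11821.1250 rpm, dir flips to +; running = +11821.1250
Stage 3 [71T→86T]: ω = 11821.1250×71/86 = 9759.3009 rpm, dir flips to −; running = −9759.3009
Stage 4 [86T→69T]: ω = 9759.3009×86/69 = 12163.7663 rpm, dir flips to +; running = +12163.7663
Stage 5 [64T→66T]: ω = 12163.7663×64/66 = 11795.1673 rpm, dir flips to −; running = −11795.1673

-11795.1673 rpm (opposite to input, |ω| = 11795.1673 rpm)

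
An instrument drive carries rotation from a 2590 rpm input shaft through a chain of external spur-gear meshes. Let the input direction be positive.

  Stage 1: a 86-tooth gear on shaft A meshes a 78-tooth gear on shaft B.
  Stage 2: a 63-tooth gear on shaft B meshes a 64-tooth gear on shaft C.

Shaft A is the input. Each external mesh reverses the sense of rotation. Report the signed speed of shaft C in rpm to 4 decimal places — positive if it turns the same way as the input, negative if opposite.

+2811.0216 rpm (same as input, |ω| = 2811.0216 rpm)

Stage 1 [86T→78T]: ω = 2590.0000×86/78 = 2855.6410 rpm, dir flips to −; running = −2855.6410
Stage 2 [63T→64T]: ω = 2855.6410×63/64 = 2811.0216 rpm, dir flips to +; running = +2811.0216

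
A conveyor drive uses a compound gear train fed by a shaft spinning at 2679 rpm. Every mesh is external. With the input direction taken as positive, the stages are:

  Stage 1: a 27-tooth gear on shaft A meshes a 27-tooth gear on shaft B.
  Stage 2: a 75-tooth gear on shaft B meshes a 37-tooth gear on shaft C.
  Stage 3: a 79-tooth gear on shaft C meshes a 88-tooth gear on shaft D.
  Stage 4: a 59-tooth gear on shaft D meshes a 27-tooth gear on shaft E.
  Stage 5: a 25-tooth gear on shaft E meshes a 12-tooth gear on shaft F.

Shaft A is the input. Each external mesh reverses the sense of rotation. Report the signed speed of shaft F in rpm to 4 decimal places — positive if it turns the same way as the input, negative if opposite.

-22193.3919 rpm (opposite to input, |ω| = 22193.3919 rpm)

Stage 1 [27T→27T]: ω = 2679.0000×27/27 = 2679.0000 rpm, dir flips to −; running = −2679.0000
Stage 2 [75T→37T]: ω = 2679.0000×75/37 = 5430.4054 rpm, dir flips to +; running = +5430.4054
Stage 3 [79T→88T]: ω = 5430.4054×79/88 = 4875.0230 rpm, dir flips to −; running = −4875.0230
Stage 4 [59T→27T]: ω = 4875.0230×59/27 = 10652.8281 rpm, dir flips to +; running = +10652.8281
Stage 5 [25T→12T]: ω = 10652.8281×25/12 = 22193.3919 rpm, dir flips to −; running = −22193.3919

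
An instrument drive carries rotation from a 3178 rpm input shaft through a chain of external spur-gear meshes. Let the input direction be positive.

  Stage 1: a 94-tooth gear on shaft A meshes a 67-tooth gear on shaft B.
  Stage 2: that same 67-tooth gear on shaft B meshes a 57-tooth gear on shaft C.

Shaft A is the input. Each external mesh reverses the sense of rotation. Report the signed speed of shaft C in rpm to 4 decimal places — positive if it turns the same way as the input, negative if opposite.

+5240.9123 rpm (same as input, |ω| = 5240.9123 rpm)

Stage 1 [94T→67T]: ω = 3178.0000×94/67 = 4458.6866 rpm, dir flips to −; running = −4458.6866
Stage 2 [67T→57T]: ω = 4458.6866×67/57 = 5240.9123 rpm, dir flips to +; running = +5240.9123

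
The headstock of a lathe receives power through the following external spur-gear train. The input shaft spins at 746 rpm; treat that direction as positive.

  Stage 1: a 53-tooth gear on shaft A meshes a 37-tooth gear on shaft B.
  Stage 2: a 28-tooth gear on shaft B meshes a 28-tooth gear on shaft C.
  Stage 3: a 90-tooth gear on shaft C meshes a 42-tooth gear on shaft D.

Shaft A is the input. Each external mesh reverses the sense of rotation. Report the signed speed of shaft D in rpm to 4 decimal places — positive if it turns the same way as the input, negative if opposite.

Stage 1 [53T→37T]: ω = 746.0000×53/37 = 1068.5946 rpm, dir flips to −; running = −1068.5946
Stage 2 [28T→28T]: ω = 1068.5946×28/28 = 1068.5946 rpm, dir flips to +; running = +1068.5946
Stage 3 [90T→42T]: ω = 1068.5946×90/42 = 2289.8456 rpm, dir flips to −; running = −2289.8456

-2289.8456 rpm (opposite to input, |ω| = 2289.8456 rpm)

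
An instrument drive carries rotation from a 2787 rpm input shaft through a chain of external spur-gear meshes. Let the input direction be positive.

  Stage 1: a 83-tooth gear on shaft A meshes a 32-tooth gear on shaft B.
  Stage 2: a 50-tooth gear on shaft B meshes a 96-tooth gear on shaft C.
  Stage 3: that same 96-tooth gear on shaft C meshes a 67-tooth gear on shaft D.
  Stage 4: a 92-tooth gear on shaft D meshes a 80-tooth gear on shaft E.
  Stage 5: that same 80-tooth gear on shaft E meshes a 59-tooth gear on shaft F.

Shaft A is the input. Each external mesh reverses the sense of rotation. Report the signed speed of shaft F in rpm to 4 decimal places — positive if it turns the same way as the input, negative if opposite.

Stage 1 [83T→32T]: ω = 2787.0000×83/32 = 7228.7812 rpm, dir flips to −; running = −7228.7812
Stage 2 [50T→96T]: ω = 7228.7812×50/96 = 3764.9902 rpm, dir flips to +; running = +3764.9902
Stage 3 [96T→67T]: ω = 3764.9902×96/67 = 5394.6129 rpm, dir flips to −; running = −5394.6129
Stage 4 [92T→80T]: ω = 5394.6129×92/80 = 6203.8048 rpm, dir flips to +; running = +6203.8048
Stage 5 [80T→59T]: ω = 6203.8048×80/59 = 8411.9387 rpm, dir flips to −; running = −8411.9387

-8411.9387 rpm (opposite to input, |ω| = 8411.9387 rpm)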